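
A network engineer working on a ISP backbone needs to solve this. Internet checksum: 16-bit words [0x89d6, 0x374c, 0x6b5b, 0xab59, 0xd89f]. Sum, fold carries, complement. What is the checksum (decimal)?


Given words: [0x89d6, 0x374c, 0x6b5b, 0xab59, 0xd89f]
Step 1: Sum all words
Raw sum = 35286 + 14156 + 27483 + 43865 + 55455 = 176245
Step 2: Fold carry: (45173 + 2) = 45175
One's complement = ~45175 & 0xFFFF = 20360

20360


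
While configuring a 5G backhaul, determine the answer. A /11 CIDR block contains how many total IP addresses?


Given: CIDR prefix /11
Host bits = 32 - 11 = 21
Total addresses = 2^21 = 2097152

2097152


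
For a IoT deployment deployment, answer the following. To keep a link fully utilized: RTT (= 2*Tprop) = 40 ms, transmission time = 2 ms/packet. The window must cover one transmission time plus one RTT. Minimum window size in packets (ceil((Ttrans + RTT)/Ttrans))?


Given: Ttrans = 2 ms, RTT = 40 ms (= 2 * Tprop, Tprop = 20 ms)
Time until first ACK returns = Ttrans + RTT = 2 + 40 = 42 ms
Need W * Ttrans >= Ttrans + RTT  ->  W >= (Ttrans + RTT) / Ttrans
(Ttrans + RTT) / Ttrans = 42 / 2 = 21
W_min = ceil(21) = 21

21


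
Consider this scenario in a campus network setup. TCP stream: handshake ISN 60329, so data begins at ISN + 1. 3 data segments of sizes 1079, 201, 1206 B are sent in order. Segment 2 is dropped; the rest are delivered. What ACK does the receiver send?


SYN uses sequence number 60329; first data byte = ISN + 1 = 60330.
Segment 1: SEQ = 60330, len = 1079 B, covers [60330, 61408]
Segment 2: SEQ = 61409, len = 201 B, covers [61409, 61609] [LOST]
Segment 3: SEQ = 61610, len = 1206 B, covers [61610, 62815]
In-order data received: bytes [60330, 61408] (segments 1..1).
Segment 2 missing -> gap begins at byte 61409; later segments buffered out of order.
Cumulative ACK = next expected in-order byte = 60330 + 1079 = 61409

61409


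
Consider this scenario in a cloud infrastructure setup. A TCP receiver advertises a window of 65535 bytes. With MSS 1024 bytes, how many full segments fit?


Given: RWND = 65535 bytes, MSS = 1024 bytes
Full segments = floor(RWND / MSS)
Full segments = floor(65535 / 1024)
Full segments = floor(63.999) = 63

63


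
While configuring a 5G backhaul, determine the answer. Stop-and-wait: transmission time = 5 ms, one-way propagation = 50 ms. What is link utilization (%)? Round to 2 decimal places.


Given: Ttrans = 5 ms, Tprop = 50 ms
RTT = 2 * Tprop = 2 * 50 = 100 ms
U = Ttrans / (Ttrans + RTT)
U = 5 / (5 + 100)
U = 5 / 105 = 0.047619
U% = 4.76%

4.76


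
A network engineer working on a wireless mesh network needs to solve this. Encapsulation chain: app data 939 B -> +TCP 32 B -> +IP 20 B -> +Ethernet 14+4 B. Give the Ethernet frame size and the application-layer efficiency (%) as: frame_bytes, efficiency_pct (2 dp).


TCP segment = 939 + 32 = 971 B
IP packet = 971 + 20 = 991 B
Ethernet frame = 991 + 14 + 4 = 1009 B
Efficiency = app / frame = 939 / 1009 = 0.930624 = 93.0624% -> 93.06% (2 dp)

1009, 93.06


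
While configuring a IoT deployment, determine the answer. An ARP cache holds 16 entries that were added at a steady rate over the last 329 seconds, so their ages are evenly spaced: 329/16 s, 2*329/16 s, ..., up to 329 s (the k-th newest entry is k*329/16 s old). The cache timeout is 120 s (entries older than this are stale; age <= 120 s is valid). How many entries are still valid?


Ages are k * 329/16 s for k = 1..16 (spacing = 20.5625 s).
Entry k is valid iff k * 329/16 <= 120 iff k <= 16 * 120 / 329 = 5.8359
n_valid = floor(5.8359) = 5
(n_stale = 16 - 5 = 11)

5


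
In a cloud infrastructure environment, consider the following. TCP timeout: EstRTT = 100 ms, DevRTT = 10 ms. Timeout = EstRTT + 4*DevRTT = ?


Given: EstRTT = 100 ms, DevRTT = 10 ms
Timeout = EstRTT + 4 * DevRTT
4 * DevRTT = 4 * 10 = 40
Timeout = 100 + 40 = 140 ms

140


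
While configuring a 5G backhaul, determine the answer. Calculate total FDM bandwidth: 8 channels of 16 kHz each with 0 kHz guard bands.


Given: 8 channels, 16 kHz each, guard = 0 kHz
Channel bandwidth = 8 * 16 = 128 kHz
Guard bands = 7 gaps * 0 kHz = 0 kHz
Total = 128 + 0 = 128 kHz

128


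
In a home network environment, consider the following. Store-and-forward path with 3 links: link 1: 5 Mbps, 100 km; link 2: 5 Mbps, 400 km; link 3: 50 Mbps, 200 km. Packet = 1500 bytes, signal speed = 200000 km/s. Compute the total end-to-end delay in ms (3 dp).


Packet = 1500 bytes = 12000 bits. Store-and-forward: sum (t_trans + t_prop) per link.
Link 1: t_trans = 12000/(5*10^6) s = 2.4000 ms; t_prop = 100/200000 s = 0.5000 ms; subtotal = 2.9000 ms
Link 2: t_trans = 12000/(5*10^6) s = 2.4000 ms; t_prop = 400/200000 s = 2.0000 ms; subtotal = 4.4000 ms
Link 3: t_trans = 12000/(50*10^6) s = 0.2400 ms; t_prop = 200/200000 s = 1.0000 ms; subtotal = 1.2400 ms
End-to-end = 2.9000 + 4.4000 + 1.2400 = 8.5400 ms -> 8.540 ms (3 dp)

8.540


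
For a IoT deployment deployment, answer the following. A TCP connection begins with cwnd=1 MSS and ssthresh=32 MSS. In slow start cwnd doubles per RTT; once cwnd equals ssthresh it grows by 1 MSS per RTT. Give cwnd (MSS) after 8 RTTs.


RTT 0: cwnd = 1 MSS (initial)
RTT 1: cwnd = 2 MSS (slow start, doubled)
RTT 2: cwnd = 4 MSS (slow start, doubled)
RTT 3: cwnd = 8 MSS (slow start, doubled)
RTT 4: cwnd = 16 MSS (slow start, doubled)
RTT 5: cwnd = 32 MSS (slow start, doubled)
RTT 6: cwnd = 33 MSS (congestion avoidance, +1)
RTT 7: cwnd = 34 MSS (congestion avoidance, +1)
RTT 8: cwnd = 35 MSS (congestion avoidance, +1)

35


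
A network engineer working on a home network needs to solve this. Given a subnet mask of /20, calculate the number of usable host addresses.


Given: subnet mask /20
Host bits = 32 - 20 = 12
Total addresses = 2^12 = 4096
Usable hosts = 4096 - 2 (network + broadcast) = 4094

4094


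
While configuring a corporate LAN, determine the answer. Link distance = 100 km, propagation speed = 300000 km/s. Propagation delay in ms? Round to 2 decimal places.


Given: distance = 100 km, speed = 300000 km/s
Delay = distance / speed = 100 / 300000 seconds
Delay in ms = 100 * 1000 / 300000
Delay = 0.3333 ms
Rounded to 2 dp = 0.33 ms

0.33


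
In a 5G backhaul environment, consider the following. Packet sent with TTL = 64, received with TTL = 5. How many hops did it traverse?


Given: initial TTL = 64, received TTL = 5
Hops = initial TTL - received TTL
Hops = 64 - 5 = 59

59


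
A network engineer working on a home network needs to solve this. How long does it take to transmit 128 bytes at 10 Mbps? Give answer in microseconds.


Given: packet = 128 bytes, bandwidth = 10 Mbps
Packet in bits = 128 * 8 = 1024 bits
Bandwidth = 10 * 10^6 = 10000000 bps
Time = 1024 / 10000000 seconds
Time in us = 1024 * 10^6 / 10000000 = 102.4

102.4


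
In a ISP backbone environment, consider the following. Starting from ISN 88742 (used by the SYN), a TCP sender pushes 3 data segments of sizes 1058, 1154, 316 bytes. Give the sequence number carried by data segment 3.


The SYN occupies sequence number ISN = 88742, so the first data byte is ISN + 1 = 88743.
SEQ of data segment i = (ISN + 1) + sum of payload sizes of segments 1..i-1.
Segment 1: SEQ = 88743, payload = 1058 bytes
Segment 2: SEQ = 89801, payload = 1154 bytes
Segment 3: SEQ = 90955, payload = 316 bytes
SEQ of segment 3 = 88743 + 1058 + 1154 = 90955

90955


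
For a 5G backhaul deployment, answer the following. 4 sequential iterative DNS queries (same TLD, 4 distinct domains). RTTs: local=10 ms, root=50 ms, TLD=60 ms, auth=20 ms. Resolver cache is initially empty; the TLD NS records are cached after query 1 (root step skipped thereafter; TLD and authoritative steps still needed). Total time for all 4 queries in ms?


Lookup 1 (cold cache): local + root + TLD + auth = 10 + 50 + 60 + 20 = 140 ms
Lookups 2..4 (TLD NS cached -> skip root; new domain -> still ask TLD and auth): local + TLD + auth = 10 + 60 + 20 = 90 ms each
Remaining 3 lookups: 3 * 90 = 270 ms
Total = 140 + 270 = 410 ms

410


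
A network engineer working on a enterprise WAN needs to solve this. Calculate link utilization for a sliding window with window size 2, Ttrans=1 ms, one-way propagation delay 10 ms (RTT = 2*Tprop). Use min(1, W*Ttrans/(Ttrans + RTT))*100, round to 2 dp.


Given: W = 2, Ttrans = 1 ms, RTT = 20 ms (= 2 * Tprop, Tprop = 10 ms)
Cycle time = Ttrans + RTT = 1 + 20 = 21 ms (first packet sent until its ACK returns)
W * Ttrans = 2 * 1 = 2 ms of sending per cycle
W * Ttrans / (Ttrans + RTT) = 2 / 21 = 0.095238
U = min(1, 0.095238) = 0.095238
U% = 9.52%

9.52


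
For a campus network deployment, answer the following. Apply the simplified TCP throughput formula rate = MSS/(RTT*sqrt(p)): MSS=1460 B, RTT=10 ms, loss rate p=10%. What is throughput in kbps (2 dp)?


Given: MSS = 1460 bytes, RTT = 10 ms, loss = 10%
RTT in seconds = 10 / 1000 = 0.01
Loss rate = 10% = 0.1
sqrt(loss) = sqrt(0.1) = 0.316227766017
Throughput (bytes/s) = 1460 / (0.01 * 0.316227766017) = 461692.5384
Throughput (kbps) = 461692.5384 * 8 / 1000 = 3693.540307 -> 3693.54 kbps (2 dp)

3693.54


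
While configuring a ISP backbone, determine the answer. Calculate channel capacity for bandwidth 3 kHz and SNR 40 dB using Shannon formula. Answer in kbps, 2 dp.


Given: B = 3 kHz, SNR = 40 dB
SNR linear = 10^(40/10) = 10000
1 + SNR = 10001
log2(10001) = 13.2878566418
C = 3 * 1000 * 13.2878566418 = 39863.5699 bps
C = 39.863570 kbps -> 39.86 kbps (2 dp)

39.86


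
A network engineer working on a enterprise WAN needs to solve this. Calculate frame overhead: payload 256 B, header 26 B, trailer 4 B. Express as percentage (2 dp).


Given: payload = 256 B, header = 26 B, trailer = 4 B
Overhead bytes = header + trailer = 26 + 4 = 30
Total frame = payload + overhead = 256 + 30 = 286
Overhead % = 30 / 286 * 100 = 10.4895% -> 10.49% (2 dp)

10.49


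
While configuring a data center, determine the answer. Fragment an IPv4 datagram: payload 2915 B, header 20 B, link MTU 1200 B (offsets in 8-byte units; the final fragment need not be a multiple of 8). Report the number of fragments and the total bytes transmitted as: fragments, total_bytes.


Max data per non-final fragment = floor((MTU - header)/8)*8 = floor((1200 - 20)/8)*8 = floor(1180/8)*8 = 1176 B
Final fragment needs no 8-byte alignment: it can carry up to MTU - header = 1180 B
Non-final fragments needed = ceil((payload - 1180) / 1176) = ceil(1735/1176) = ceil(1.4753) = 2
Number of fragments = 2 + 1 = 3
Fragment sizes (data): 2 * 1176 B + 563 B (last, 563 <= 1180 OK)
Total bytes sent = payload + n_frags * header = 2915 + 3*20 = 2915 + 60 = 2975 B

3, 2975


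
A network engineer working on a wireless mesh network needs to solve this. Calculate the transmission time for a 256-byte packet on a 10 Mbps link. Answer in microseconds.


Given: packet = 256 bytes, bandwidth = 10 Mbps
Packet in bits = 256 * 8 = 2048 bits
Bandwidth = 10 * 10^6 = 10000000 bps
Time = 2048 / 10000000 seconds
Time in us = 2048 * 10^6 / 10000000 = 204.8

204.8


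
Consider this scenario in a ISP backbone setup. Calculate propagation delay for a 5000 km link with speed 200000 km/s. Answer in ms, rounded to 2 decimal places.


Given: distance = 5000 km, speed = 200000 km/s
Delay = distance / speed = 5000 / 200000 seconds
Delay in ms = 5000 * 1000 / 200000
Delay = 25.0000 ms
Rounded to 2 dp = 25.00 ms

25.00


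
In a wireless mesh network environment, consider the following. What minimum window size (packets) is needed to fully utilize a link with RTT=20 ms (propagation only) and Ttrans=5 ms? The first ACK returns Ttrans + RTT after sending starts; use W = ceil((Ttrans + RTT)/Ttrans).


Given: Ttrans = 5 ms, RTT = 20 ms (= 2 * Tprop, Tprop = 10 ms)
Time until first ACK returns = Ttrans + RTT = 5 + 20 = 25 ms
Need W * Ttrans >= Ttrans + RTT  ->  W >= (Ttrans + RTT) / Ttrans
(Ttrans + RTT) / Ttrans = 25 / 5 = 5
W_min = ceil(5) = 5

5


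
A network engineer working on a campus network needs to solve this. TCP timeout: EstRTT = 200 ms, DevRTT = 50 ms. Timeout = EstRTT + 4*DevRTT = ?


Given: EstRTT = 200 ms, DevRTT = 50 ms
Timeout = EstRTT + 4 * DevRTT
4 * DevRTT = 4 * 50 = 200
Timeout = 200 + 200 = 400 ms

400


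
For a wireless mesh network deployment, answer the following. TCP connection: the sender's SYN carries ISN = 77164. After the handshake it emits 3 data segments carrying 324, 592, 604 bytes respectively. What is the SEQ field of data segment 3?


The SYN occupies sequence number ISN = 77164, so the first data byte is ISN + 1 = 77165.
SEQ of data segment i = (ISN + 1) + sum of payload sizes of segments 1..i-1.
Segment 1: SEQ = 77165, payload = 324 bytes
Segment 2: SEQ = 77489, payload = 592 bytes
Segment 3: SEQ = 78081, payload = 604 bytes
SEQ of segment 3 = 77165 + 324 + 592 = 78081

78081


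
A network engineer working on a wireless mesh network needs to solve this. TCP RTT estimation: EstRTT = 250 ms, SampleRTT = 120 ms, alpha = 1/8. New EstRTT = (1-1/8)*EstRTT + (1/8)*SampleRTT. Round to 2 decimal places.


Given: EstRTT = 250 ms, SampleRTT = 120 ms, alpha = 1/8
New EstRTT = (1 - alpha) * EstRTT + alpha * SampleRTT
(7/8) * 250 = 218.75
(1/8) * 120 = 15
New EstRTT = 218.75 + 15 = 233.75 ms -> 233.75 ms (2 dp)

233.75


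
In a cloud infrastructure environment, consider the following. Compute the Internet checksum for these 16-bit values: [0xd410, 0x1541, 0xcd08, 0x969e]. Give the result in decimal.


Given words: [0xd410, 0x1541, 0xcd08, 0x969e]
Step 1: Sum all words
Raw sum = 54288 + 5441 + 52488 + 38558 = 150775
Step 2: Fold carry: (19703 + 2) = 19705
One's complement = ~19705 & 0xFFFF = 45830

45830


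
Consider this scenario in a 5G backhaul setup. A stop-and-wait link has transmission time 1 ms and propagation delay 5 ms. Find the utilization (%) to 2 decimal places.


Given: Ttrans = 1 ms, Tprop = 5 ms
RTT = 2 * Tprop = 2 * 5 = 10 ms
U = Ttrans / (Ttrans + RTT)
U = 1 / (1 + 10)
U = 1 / 11 = 0.090909
U% = 9.09%

9.09


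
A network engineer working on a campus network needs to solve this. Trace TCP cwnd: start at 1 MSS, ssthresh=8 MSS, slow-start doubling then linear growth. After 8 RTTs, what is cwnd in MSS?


RTT 0: cwnd = 1 MSS (initial)
RTT 1: cwnd = 2 MSS (slow start, doubled)
RTT 2: cwnd = 4 MSS (slow start, doubled)
RTT 3: cwnd = 8 MSS (slow start, doubled)
RTT 4: cwnd = 9 MSS (congestion avoidance, +1)
RTT 5: cwnd = 10 MSS (congestion avoidance, +1)
RTT 6: cwnd = 11 MSS (congestion avoidance, +1)
RTT 7: cwnd = 12 MSS (congestion avoidance, +1)
RTT 8: cwnd = 13 MSS (congestion avoidance, +1)

13


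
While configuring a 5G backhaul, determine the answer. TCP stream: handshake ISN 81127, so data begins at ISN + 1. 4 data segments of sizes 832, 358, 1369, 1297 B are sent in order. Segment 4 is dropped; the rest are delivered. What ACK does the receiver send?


SYN uses sequence number 81127; first data byte = ISN + 1 = 81128.
Segment 1: SEQ = 81128, len = 832 B, covers [81128, 81959]
Segment 2: SEQ = 81960, len = 358 B, covers [81960, 82317]
Segment 3: SEQ = 82318, len = 1369 B, covers [82318, 83686]
Segment 4: SEQ = 83687, len = 1297 B, covers [83687, 84983] [LOST]
In-order data received: bytes [81128, 83686] (segments 1..3).
Segment 4 missing -> gap begins at byte 83687.
Cumulative ACK = next expected in-order byte = 81128 + 832 + 358 + 1369 = 83687

83687


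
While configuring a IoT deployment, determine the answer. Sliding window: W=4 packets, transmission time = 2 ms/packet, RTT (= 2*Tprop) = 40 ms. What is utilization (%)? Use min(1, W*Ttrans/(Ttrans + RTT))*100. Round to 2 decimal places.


Given: W = 4, Ttrans = 2 ms, RTT = 40 ms (= 2 * Tprop, Tprop = 20 ms)
Cycle time = Ttrans + RTT = 2 + 40 = 42 ms (first packet sent until its ACK returns)
W * Ttrans = 4 * 2 = 8 ms of sending per cycle
W * Ttrans / (Ttrans + RTT) = 8 / 42 = 0.190476
U = min(1, 0.190476) = 0.190476
U% = 19.05%

19.05


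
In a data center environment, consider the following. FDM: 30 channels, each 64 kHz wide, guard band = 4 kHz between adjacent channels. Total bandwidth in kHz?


Given: 30 channels, 64 kHz each, guard = 4 kHz
Channel bandwidth = 30 * 64 = 1920 kHz
Guard bands = 29 gaps * 4 kHz = 116 kHz
Total = 1920 + 116 = 2036 kHz

2036


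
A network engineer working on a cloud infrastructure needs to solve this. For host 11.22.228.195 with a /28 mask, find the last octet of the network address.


Given: IP = 11.22.228.195, prefix = /28
Subnet mask = 255.255.255.240
Last octet of IP: 195
Last octet of mask: 240
Network last octet = 195 AND 240 = 192

192


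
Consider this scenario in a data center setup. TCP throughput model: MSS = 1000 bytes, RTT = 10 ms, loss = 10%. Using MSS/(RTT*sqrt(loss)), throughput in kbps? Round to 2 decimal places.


Given: MSS = 1000 bytes, RTT = 10 ms, loss = 10%
RTT in seconds = 10 / 1000 = 0.01
Loss rate = 10% = 0.1
sqrt(loss) = sqrt(0.1) = 0.316227766017
Throughput (bytes/s) = 1000 / (0.01 * 0.316227766017) = 316227.7660
Throughput (kbps) = 316227.7660 * 8 / 1000 = 2529.822128 -> 2529.82 kbps (2 dp)

2529.82


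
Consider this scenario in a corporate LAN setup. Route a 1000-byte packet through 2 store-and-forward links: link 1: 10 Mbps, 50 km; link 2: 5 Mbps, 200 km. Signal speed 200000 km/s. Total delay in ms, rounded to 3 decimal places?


Packet = 1000 bytes = 8000 bits. Store-and-forward: sum (t_trans + t_prop) per link.
Link 1: t_trans = 8000/(10*10^6) s = 0.8000 ms; t_prop = 50/200000 s = 0.2500 ms; subtotal = 1.0500 ms
Link 2: t_trans = 8000/(5*10^6) s = 1.6000 ms; t_prop = 200/200000 s = 1.0000 ms; subtotal = 2.6000 ms
End-to-end = 1.0500 + 2.6000 = 3.6500 ms -> 3.650 ms (3 dp)

3.650


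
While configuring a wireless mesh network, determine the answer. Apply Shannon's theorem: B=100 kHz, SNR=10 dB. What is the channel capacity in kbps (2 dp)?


Given: B = 100 kHz, SNR = 10 dB
SNR linear = 10^(10/10) = 10
1 + SNR = 11
log2(11) = 3.4594316186
C = 100 * 1000 * 3.4594316186 = 345943.1619 bps
C = 345.943162 kbps -> 345.94 kbps (2 dp)

345.94


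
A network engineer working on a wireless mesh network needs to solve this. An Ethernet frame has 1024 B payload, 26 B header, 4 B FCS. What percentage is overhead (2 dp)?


Given: payload = 1024 B, header = 26 B, trailer = 4 B
Overhead bytes = header + trailer = 26 + 4 = 30
Total frame = payload + overhead = 1024 + 30 = 1054
Overhead % = 30 / 1054 * 100 = 2.8463% -> 2.85% (2 dp)

2.85


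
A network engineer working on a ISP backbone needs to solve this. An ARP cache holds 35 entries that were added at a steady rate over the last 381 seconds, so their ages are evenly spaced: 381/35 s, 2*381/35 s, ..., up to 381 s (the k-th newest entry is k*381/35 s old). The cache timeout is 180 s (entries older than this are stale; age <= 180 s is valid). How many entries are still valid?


Ages are k * 381/35 s for k = 1..35 (spacing = 10.8857 s).
Entry k is valid iff k * 381/35 <= 180 iff k <= 35 * 180 / 381 = 16.5354
n_valid = floor(16.5354) = 16
(n_stale = 35 - 16 = 19)

16


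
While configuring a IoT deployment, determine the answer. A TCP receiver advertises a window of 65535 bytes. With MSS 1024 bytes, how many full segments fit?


Given: RWND = 65535 bytes, MSS = 1024 bytes
Full segments = floor(RWND / MSS)
Full segments = floor(65535 / 1024)
Full segments = floor(63.999) = 63

63


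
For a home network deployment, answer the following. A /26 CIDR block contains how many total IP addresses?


Given: CIDR prefix /26
Host bits = 32 - 26 = 6
Total addresses = 2^6 = 64

64


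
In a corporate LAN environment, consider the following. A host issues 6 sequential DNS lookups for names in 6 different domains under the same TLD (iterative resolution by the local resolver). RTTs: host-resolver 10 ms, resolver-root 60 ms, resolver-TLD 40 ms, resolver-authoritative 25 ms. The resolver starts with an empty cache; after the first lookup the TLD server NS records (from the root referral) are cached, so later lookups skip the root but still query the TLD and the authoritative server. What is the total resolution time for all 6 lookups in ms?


Lookup 1 (cold cache): local + root + TLD + auth = 10 + 60 + 40 + 25 = 135 ms
Lookups 2..6 (TLD NS cached -> skip root; new domain -> still ask TLD and auth): local + TLD + auth = 10 + 40 + 25 = 75 ms each
Remaining 5 lookups: 5 * 75 = 375 ms
Total = 135 + 375 = 510 ms

510


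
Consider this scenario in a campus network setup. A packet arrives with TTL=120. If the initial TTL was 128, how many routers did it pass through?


Given: initial TTL = 128, received TTL = 120
Hops = initial TTL - received TTL
Hops = 128 - 120 = 8

8


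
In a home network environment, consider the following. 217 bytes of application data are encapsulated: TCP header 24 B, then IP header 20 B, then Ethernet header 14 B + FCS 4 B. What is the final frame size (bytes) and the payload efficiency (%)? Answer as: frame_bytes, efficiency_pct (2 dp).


TCP segment = 217 + 24 = 241 B
IP packet = 241 + 20 = 261 B
Ethernet frame = 261 + 14 + 4 = 279 B
Efficiency = app / frame = 217 / 279 = 0.777778 = 77.7778% -> 77.78% (2 dp)

279, 77.78


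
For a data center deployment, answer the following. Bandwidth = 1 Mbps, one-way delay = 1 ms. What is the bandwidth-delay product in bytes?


Given: bandwidth = 1 Mbps, delay = 1 ms
BDP in bits = 1 * 10^6 * 1 / 1000
BDP in bits = 1000
BDP in bytes = 1000 / 8 = 125

125


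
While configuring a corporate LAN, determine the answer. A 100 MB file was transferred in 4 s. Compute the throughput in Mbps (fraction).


Given: file = 100 MB, time = 4 s
File in Mb = 100 * 8 = 800 Mb
Throughput = 800 / 4 Mbps
Throughput = 200 Mbps

200


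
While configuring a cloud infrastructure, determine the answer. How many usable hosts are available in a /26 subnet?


Given: subnet mask /26
Host bits = 32 - 26 = 6
Total addresses = 2^6 = 64
Usable hosts = 64 - 2 (network + broadcast) = 62

62


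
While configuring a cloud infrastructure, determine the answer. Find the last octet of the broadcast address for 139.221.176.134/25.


Given: IP = 139.221.176.134, prefix = /25
Host bits = 32 - 25 = 7
Network last octet = 134 AND mask = 128
Host part size = 2^7 - 1 = 127
Broadcast last octet = 128 OR 127 = 255

255


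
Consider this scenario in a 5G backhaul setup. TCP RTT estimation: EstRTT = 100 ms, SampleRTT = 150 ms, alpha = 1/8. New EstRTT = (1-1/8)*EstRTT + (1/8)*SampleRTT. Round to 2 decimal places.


Given: EstRTT = 100 ms, SampleRTT = 150 ms, alpha = 1/8
New EstRTT = (1 - alpha) * EstRTT + alpha * SampleRTT
(7/8) * 100 = 87.5
(1/8) * 150 = 18.75
New EstRTT = 87.5 + 18.75 = 106.25 ms -> 106.25 ms (2 dp)

106.25


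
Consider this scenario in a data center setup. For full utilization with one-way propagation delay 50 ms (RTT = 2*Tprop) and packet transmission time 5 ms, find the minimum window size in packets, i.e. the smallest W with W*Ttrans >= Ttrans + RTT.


Given: Ttrans = 5 ms, RTT = 100 ms (= 2 * Tprop, Tprop = 50 ms)
Time until first ACK returns = Ttrans + RTT = 5 + 100 = 105 ms
Need W * Ttrans >= Ttrans + RTT  ->  W >= (Ttrans + RTT) / Ttrans
(Ttrans + RTT) / Ttrans = 105 / 5 = 21
W_min = ceil(21) = 21

21


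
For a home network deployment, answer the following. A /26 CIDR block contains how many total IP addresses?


Given: CIDR prefix /26
Host bits = 32 - 26 = 6
Total addresses = 2^6 = 64

64


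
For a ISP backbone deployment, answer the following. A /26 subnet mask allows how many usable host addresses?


Given: subnet mask /26
Host bits = 32 - 26 = 6
Total addresses = 2^6 = 64
Usable hosts = 64 - 2 (network + broadcast) = 62

62


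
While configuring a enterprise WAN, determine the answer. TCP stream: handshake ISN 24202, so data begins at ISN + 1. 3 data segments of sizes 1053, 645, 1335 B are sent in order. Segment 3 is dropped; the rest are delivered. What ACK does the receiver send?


SYN uses sequence number 24202; first data byte = ISN + 1 = 24203.
Segment 1: SEQ = 24203, len = 1053 B, covers [24203, 25255]
Segment 2: SEQ = 25256, len = 645 B, covers [25256, 25900]
Segment 3: SEQ = 25901, len = 1335 B, covers [25901, 27235] [LOST]
In-order data received: bytes [24203, 25900] (segments 1..2).
Segment 3 missing -> gap begins at byte 25901.
Cumulative ACK = next expected in-order byte = 24203 + 1053 + 645 = 25901

25901


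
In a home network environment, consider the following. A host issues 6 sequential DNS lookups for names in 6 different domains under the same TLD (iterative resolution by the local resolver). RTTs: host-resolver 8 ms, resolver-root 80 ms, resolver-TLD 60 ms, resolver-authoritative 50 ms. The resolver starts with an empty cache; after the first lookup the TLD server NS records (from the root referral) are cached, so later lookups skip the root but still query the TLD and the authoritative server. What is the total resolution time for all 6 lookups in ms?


Lookup 1 (cold cache): local + root + TLD + auth = 8 + 80 + 60 + 50 = 198 ms
Lookups 2..6 (TLD NS cached -> skip root; new domain -> still ask TLD and auth): local + TLD + auth = 8 + 60 + 50 = 118 ms each
Remaining 5 lookups: 5 * 118 = 590 ms
Total = 198 + 590 = 788 ms

788


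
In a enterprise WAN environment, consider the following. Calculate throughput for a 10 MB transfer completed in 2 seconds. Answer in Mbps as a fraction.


Given: file = 10 MB, time = 2 s
File in Mb = 10 * 8 = 80 Mb
Throughput = 80 / 2 Mbps
Throughput = 40 Mbps

40


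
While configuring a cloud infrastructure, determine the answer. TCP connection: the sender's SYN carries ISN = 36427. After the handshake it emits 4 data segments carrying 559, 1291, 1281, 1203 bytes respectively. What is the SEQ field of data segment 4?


The SYN occupies sequence number ISN = 36427, so the first data byte is ISN + 1 = 36428.
SEQ of data segment i = (ISN + 1) + sum of payload sizes of segments 1..i-1.
Segment 1: SEQ = 36428, payload = 559 bytes
Segment 2: SEQ = 36987, payload = 1291 bytes
Segment 3: SEQ = 38278, payload = 1281 bytes
Segment 4: SEQ = 39559, payload = 1203 bytes
SEQ of segment 4 = 36428 + 559 + 1291 + 1281 = 39559

39559


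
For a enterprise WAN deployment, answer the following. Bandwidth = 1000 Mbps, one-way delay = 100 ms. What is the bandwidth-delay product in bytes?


Given: bandwidth = 1000 Mbps, delay = 100 ms
BDP in bits = 1000 * 10^6 * 100 / 1000
BDP in bits = 100000000
BDP in bytes = 100000000 / 8 = 12500000

12500000


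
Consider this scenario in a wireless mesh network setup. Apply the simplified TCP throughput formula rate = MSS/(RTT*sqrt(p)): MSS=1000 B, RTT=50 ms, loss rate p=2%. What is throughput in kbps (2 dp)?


Given: MSS = 1000 bytes, RTT = 50 ms, loss = 2%
RTT in seconds = 50 / 1000 = 0.05
Loss rate = 2% = 0.02
sqrt(loss) = sqrt(0.02) = 0.141421356237
Throughput (bytes/s) = 1000 / (0.05 * 0.141421356237) = 141421.3562
Throughput (kbps) = 141421.3562 * 8 / 1000 = 1131.370850 -> 1131.37 kbps (2 dp)

1131.37


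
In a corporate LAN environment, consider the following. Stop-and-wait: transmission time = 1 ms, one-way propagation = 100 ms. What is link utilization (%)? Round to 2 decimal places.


Given: Ttrans = 1 ms, Tprop = 100 ms
RTT = 2 * Tprop = 2 * 100 = 200 ms
U = Ttrans / (Ttrans + RTT)
U = 1 / (1 + 200)
U = 1 / 201 = 0.004975
U% = 0.50%

0.50


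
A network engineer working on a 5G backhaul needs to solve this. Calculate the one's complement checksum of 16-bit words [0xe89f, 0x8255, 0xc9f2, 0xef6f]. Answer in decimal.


Given words: [0xe89f, 0x8255, 0xc9f2, 0xef6f]
Step 1: Sum all words
Raw sum = 59551 + 33365 + 51698 + 61295 = 205909
Step 2: Fold carry: (9301 + 3) = 9304
One's complement = ~9304 & 0xFFFF = 56231

56231


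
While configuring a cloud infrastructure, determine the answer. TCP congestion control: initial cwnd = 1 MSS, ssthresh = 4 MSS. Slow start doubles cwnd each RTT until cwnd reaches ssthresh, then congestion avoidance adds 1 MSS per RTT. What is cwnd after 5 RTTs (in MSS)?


RTT 0: cwnd = 1 MSS (initial)
RTT 1: cwnd = 2 MSS (slow start, doubled)
RTT 2: cwnd = 4 MSS (slow start, doubled)
RTT 3: cwnd = 5 MSS (congestion avoidance, +1)
RTT 4: cwnd = 6 MSS (congestion avoidance, +1)
RTT 5: cwnd = 7 MSS (congestion avoidance, +1)

7


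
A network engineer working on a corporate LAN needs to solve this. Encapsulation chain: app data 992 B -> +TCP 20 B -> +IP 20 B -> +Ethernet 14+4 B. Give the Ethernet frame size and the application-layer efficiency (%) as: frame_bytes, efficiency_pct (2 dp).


TCP segment = 992 + 20 = 1012 B
IP packet = 1012 + 20 = 1032 B
Ethernet frame = 1032 + 14 + 4 = 1050 B
Efficiency = app / frame = 992 / 1050 = 0.944762 = 94.4762% -> 94.48% (2 dp)

1050, 94.48


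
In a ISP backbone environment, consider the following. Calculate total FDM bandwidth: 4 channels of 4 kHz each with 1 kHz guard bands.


Given: 4 channels, 4 kHz each, guard = 1 kHz
Channel bandwidth = 4 * 4 = 16 kHz
Guard bands = 3 gaps * 1 kHz = 3 kHz
Total = 16 + 3 = 19 kHz

19


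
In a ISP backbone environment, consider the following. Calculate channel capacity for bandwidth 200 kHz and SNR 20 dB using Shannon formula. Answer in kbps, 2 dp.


Given: B = 200 kHz, SNR = 20 dB
SNR linear = 10^(20/10) = 100
1 + SNR = 101
log2(101) = 6.6582114828
C = 200 * 1000 * 6.6582114828 = 1331642.2966 bps
C = 1331.642297 kbps -> 1331.64 kbps (2 dp)

1331.64


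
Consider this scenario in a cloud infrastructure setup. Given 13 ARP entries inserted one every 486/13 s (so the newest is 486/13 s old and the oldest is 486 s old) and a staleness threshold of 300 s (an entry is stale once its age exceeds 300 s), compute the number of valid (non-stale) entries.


Ages are k * 486/13 s for k = 1..13 (spacing = 37.3846 s).
Entry k is valid iff k * 486/13 <= 300 iff k <= 13 * 300 / 486 = 8.0247
n_valid = floor(8.0247) = 8
(n_stale = 13 - 8 = 5)

8


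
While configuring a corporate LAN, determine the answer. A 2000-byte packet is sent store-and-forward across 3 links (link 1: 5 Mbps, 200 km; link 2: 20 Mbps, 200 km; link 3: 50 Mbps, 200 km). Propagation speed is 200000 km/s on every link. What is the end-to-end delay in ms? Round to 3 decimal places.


Packet = 2000 bytes = 16000 bits. Store-and-forward: sum (t_trans + t_prop) per link.
Link 1: t_trans = 16000/(5*10^6) s = 3.2000 ms; t_prop = 200/200000 s = 1.0000 ms; subtotal = 4.2000 ms
Link 2: t_trans = 16000/(20*10^6) s = 0.8000 ms; t_prop = 200/200000 s = 1.0000 ms; subtotal = 1.8000 ms
Link 3: t_trans = 16000/(50*10^6) s = 0.3200 ms; t_prop = 200/200000 s = 1.0000 ms; subtotal = 1.3200 ms
End-to-end = 4.2000 + 1.8000 + 1.3200 = 7.3200 ms -> 7.320 ms (3 dp)

7.320


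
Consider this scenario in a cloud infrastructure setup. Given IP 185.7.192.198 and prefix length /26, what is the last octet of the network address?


Given: IP = 185.7.192.198, prefix = /26
Subnet mask = 255.255.255.192
Last octet of IP: 198
Last octet of mask: 192
Network last octet = 198 AND 192 = 192

192


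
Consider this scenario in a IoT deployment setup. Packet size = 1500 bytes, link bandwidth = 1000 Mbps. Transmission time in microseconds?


Given: packet = 1500 bytes, bandwidth = 1000 Mbps
Packet in bits = 1500 * 8 = 12000 bits
Bandwidth = 1000 * 10^6 = 1000000000 bps
Time = 12000 / 1000000000 seconds
Time in us = 12000 * 10^6 / 1000000000 = 12

12


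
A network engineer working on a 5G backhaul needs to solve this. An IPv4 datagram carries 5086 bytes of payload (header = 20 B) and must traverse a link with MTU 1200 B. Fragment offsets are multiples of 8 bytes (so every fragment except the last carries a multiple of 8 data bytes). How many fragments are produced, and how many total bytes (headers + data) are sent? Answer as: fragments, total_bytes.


Max data per non-final fragment = floor((MTU - header)/8)*8 = floor((1200 - 20)/8)*8 = floor(1180/8)*8 = 1176 B
Final fragment needs no 8-byte alignment: it can carry up to MTU - header = 1180 B
Non-final fragments needed = ceil((payload - 1180) / 1176) = ceil(3906/1176) = ceil(3.3214) = 4
Number of fragments = 4 + 1 = 5
Fragment sizes (data): 4 * 1176 B + 382 B (last, 382 <= 1180 OK)
Total bytes sent = payload + n_frags * header = 5086 + 5*20 = 5086 + 100 = 5186 B

5, 5186


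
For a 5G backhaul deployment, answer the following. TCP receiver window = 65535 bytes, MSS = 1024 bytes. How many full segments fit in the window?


Given: RWND = 65535 bytes, MSS = 1024 bytes
Full segments = floor(RWND / MSS)
Full segments = floor(65535 / 1024)
Full segments = floor(63.999) = 63

63


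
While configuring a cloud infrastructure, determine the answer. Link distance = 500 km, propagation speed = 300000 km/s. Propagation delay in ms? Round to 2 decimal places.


Given: distance = 500 km, speed = 300000 km/s
Delay = distance / speed = 500 / 300000 seconds
Delay in ms = 500 * 1000 / 300000
Delay = 1.6667 ms
Rounded to 2 dp = 1.67 ms

1.67


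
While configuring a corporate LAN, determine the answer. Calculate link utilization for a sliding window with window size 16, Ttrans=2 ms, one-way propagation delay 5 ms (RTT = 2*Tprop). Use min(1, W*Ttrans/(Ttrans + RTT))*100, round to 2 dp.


Given: W = 16, Ttrans = 2 ms, RTT = 10 ms (= 2 * Tprop, Tprop = 5 ms)
Cycle time = Ttrans + RTT = 2 + 10 = 12 ms (first packet sent until its ACK returns)
W * Ttrans = 16 * 2 = 32 ms of sending per cycle
W * Ttrans / (Ttrans + RTT) = 32 / 12 = 2.666667
U = min(1, 2.666667) = 1.000000
U% = 100.00%

100.00


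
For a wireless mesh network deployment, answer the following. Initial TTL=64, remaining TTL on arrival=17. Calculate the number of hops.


Given: initial TTL = 64, received TTL = 17
Hops = initial TTL - received TTL
Hops = 64 - 17 = 47

47


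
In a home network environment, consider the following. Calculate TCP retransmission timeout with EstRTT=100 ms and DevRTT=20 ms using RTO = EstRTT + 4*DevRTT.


Given: EstRTT = 100 ms, DevRTT = 20 ms
Timeout = EstRTT + 4 * DevRTT
4 * DevRTT = 4 * 20 = 80
Timeout = 100 + 80 = 180 ms

180


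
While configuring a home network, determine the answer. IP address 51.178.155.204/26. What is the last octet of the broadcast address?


Given: IP = 51.178.155.204, prefix = /26
Host bits = 32 - 26 = 6
Network last octet = 204 AND mask = 192
Host part size = 2^6 - 1 = 63
Broadcast last octet = 192 OR 63 = 255

255


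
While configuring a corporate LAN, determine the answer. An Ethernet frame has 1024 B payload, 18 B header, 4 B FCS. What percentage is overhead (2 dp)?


Given: payload = 1024 B, header = 18 B, trailer = 4 B
Overhead bytes = header + trailer = 18 + 4 = 22
Total frame = payload + overhead = 1024 + 22 = 1046
Overhead % = 22 / 1046 * 100 = 2.1033% -> 2.10% (2 dp)

2.10


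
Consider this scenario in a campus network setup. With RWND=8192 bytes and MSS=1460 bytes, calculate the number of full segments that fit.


Given: RWND = 8192 bytes, MSS = 1460 bytes
Full segments = floor(RWND / MSS)
Full segments = floor(8192 / 1460)
Full segments = floor(5.611) = 5

5


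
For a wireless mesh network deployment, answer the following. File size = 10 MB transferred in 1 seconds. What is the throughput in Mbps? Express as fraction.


Given: file = 10 MB, time = 1 s
File in Mb = 10 * 8 = 80 Mb
Throughput = 80 / 1 Mbps
Throughput = 80 Mbps

80


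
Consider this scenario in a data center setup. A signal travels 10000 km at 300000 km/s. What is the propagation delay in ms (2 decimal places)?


Given: distance = 10000 km, speed = 300000 km/s
Delay = distance / speed = 10000 / 300000 seconds
Delay in ms = 10000 * 1000 / 300000
Delay = 33.3333 ms
Rounded to 2 dp = 33.33 ms

33.33


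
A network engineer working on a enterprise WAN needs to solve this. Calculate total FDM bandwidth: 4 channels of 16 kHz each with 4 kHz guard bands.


Given: 4 channels, 16 kHz each, guard = 4 kHz
Channel bandwidth = 4 * 16 = 64 kHz
Guard bands = 3 gaps * 4 kHz = 12 kHz
Total = 64 + 12 = 76 kHz

76


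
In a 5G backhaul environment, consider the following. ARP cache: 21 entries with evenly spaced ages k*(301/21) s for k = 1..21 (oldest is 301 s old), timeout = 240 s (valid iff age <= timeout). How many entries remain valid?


Ages are k * 301/21 s for k = 1..21 (spacing = 14.3333 s).
Entry k is valid iff k * 301/21 <= 240 iff k <= 21 * 240 / 301 = 16.7442
n_valid = floor(16.7442) = 16
(n_stale = 21 - 16 = 5)

16


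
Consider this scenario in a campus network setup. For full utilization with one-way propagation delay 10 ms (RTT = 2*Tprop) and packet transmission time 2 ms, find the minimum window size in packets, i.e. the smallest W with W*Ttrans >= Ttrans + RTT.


Given: Ttrans = 2 ms, RTT = 20 ms (= 2 * Tprop, Tprop = 10 ms)
Time until first ACK returns = Ttrans + RTT = 2 + 20 = 22 ms
Need W * Ttrans >= Ttrans + RTT  ->  W >= (Ttrans + RTT) / Ttrans
(Ttrans + RTT) / Ttrans = 22 / 2 = 11
W_min = ceil(11) = 11

11


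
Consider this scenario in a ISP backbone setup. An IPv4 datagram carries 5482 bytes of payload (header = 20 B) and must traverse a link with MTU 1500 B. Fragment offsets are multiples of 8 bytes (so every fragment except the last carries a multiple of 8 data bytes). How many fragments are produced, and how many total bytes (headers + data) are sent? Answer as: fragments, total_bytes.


Max data per non-final fragment = floor((MTU - header)/8)*8 = floor((1500 - 20)/8)*8 = floor(1480/8)*8 = 1480 B
Final fragment needs no 8-byte alignment: it can carry up to MTU - header = 1480 B
Non-final fragments needed = ceil((payload - 1480) / 1480) = ceil(4002/1480) = ceil(2.7041) = 3
Number of fragments = 3 + 1 = 4
Fragment sizes (data): 3 * 1480 B + 1042 B (last, 1042 <= 1480 OK)
Total bytes sent = payload + n_frags * header = 5482 + 4*20 = 5482 + 80 = 5562 B

4, 5562


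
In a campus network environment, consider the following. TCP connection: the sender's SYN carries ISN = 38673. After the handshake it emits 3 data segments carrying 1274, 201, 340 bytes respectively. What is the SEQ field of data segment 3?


The SYN occupies sequence number ISN = 38673, so the first data byte is ISN + 1 = 38674.
SEQ of data segment i = (ISN + 1) + sum of payload sizes of segments 1..i-1.
Segment 1: SEQ = 38674, payload = 1274 bytes
Segment 2: SEQ = 39948, payload = 201 bytes
Segment 3: SEQ = 40149, payload = 340 bytes
SEQ of segment 3 = 38674 + 1274 + 201 = 40149

40149


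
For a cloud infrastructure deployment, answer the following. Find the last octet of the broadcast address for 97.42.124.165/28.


Given: IP = 97.42.124.165, prefix = /28
Host bits = 32 - 28 = 4
Network last octet = 165 AND mask = 160
Host part size = 2^4 - 1 = 15
Broadcast last octet = 160 OR 15 = 175

175


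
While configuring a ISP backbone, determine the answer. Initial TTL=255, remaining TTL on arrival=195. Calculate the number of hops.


Given: initial TTL = 255, received TTL = 195
Hops = initial TTL - received TTL
Hops = 255 - 195 = 60

60


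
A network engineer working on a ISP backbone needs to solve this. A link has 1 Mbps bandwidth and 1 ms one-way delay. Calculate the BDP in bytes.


Given: bandwidth = 1 Mbps, delay = 1 ms
BDP in bits = 1 * 10^6 * 1 / 1000
BDP in bits = 1000
BDP in bytes = 1000 / 8 = 125

125


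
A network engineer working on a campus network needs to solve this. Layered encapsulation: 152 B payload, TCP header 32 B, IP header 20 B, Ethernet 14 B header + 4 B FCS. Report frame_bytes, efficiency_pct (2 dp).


TCP segment = 152 + 32 = 184 B
IP packet = 184 + 20 = 204 B
Ethernet frame = 204 + 14 + 4 = 222 B
Efficiency = app / frame = 152 / 222 = 0.684685 = 68.4685% -> 68.47% (2 dp)

222, 68.47


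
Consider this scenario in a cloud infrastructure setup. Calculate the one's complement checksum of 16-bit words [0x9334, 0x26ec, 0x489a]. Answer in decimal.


Given words: [0x9334, 0x26ec, 0x489a]
Step 1: Sum all words
Raw sum = 37684 + 9964 + 18586 = 66234
Step 2: Fold carry: (698 + 1) = 699
One's complement = ~699 & 0xFFFF = 64836

64836


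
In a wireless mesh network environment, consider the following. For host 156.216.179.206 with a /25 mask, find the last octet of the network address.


Given: IP = 156.216.179.206, prefix = /25
Subnet mask = 255.255.255.128
Last octet of IP: 206
Last octet of mask: 128
Network last octet = 206 AND 128 = 128

128
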